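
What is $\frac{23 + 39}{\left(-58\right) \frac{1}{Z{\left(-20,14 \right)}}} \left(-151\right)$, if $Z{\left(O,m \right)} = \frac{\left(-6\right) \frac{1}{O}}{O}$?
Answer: $- \frac{14043}{5800} \approx -2.4212$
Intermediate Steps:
$Z{\left(O,m \right)} = - \frac{6}{O^{2}}$
$\frac{23 + 39}{\left(-58\right) \frac{1}{Z{\left(-20,14 \right)}}} \left(-151\right) = \frac{23 + 39}{\left(-58\right) \frac{1}{\left(-6\right) \frac{1}{400}}} \left(-151\right) = \frac{62}{\left(-58\right) \frac{1}{\left(-6\right) \frac{1}{400}}} \left(-151\right) = \frac{62}{\left(-58\right) \frac{1}{- \frac{3}{200}}} \left(-151\right) = \frac{62}{\left(-58\right) \left(- \frac{200}{3}\right)} \left(-151\right) = \frac{62}{\frac{11600}{3}} \left(-151\right) = 62 \cdot \frac{3}{11600} \left(-151\right) = \frac{93}{5800} \left(-151\right) = - \frac{14043}{5800}$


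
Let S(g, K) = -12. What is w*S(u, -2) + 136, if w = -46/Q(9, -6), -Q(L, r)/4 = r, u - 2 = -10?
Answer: 159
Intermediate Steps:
u = -8 (u = 2 - 10 = -8)
Q(L, r) = -4*r
w = -23/12 (w = -46/((-4*(-6))) = -46/24 = -46*1/24 = -23/12 ≈ -1.9167)
w*S(u, -2) + 136 = -23/12*(-12) + 136 = 23 + 136 = 159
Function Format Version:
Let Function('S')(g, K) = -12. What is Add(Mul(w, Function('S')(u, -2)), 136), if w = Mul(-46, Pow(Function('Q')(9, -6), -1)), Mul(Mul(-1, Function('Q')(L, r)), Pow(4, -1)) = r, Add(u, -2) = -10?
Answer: 159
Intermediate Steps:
u = -8 (u = Add(2, -10) = -8)
Function('Q')(L, r) = Mul(-4, r)
w = Rational(-23, 12) (w = Mul(-46, Pow(Mul(-4, -6), -1)) = Mul(-46, Pow(24, -1)) = Mul(-46, Rational(1, 24)) = Rational(-23, 12) ≈ -1.9167)
Add(Mul(w, Function('S')(u, -2)), 136) = Add(Mul(Rational(-23, 12), -12), 136) = Add(23, 136) = 159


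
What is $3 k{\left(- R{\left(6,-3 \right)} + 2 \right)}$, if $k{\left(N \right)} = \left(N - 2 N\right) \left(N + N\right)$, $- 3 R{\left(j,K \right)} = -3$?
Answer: $-6$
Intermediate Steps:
$R{\left(j,K \right)} = 1$ ($R{\left(j,K \right)} = \left(- \frac{1}{3}\right) \left(-3\right) = 1$)
$k{\left(N \right)} = - 2 N^{2}$ ($k{\left(N \right)} = - N 2 N = - 2 N^{2}$)
$3 k{\left(- R{\left(6,-3 \right)} + 2 \right)} = 3 \left(- 2 \left(\left(-1\right) 1 + 2\right)^{2}\right) = 3 \left(- 2 \left(-1 + 2\right)^{2}\right) = 3 \left(- 2 \cdot 1^{2}\right) = 3 \left(\left(-2\right) 1\right) = 3 \left(-2\right) = -6$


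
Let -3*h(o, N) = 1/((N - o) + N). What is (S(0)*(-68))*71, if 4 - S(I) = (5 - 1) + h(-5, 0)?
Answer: -4828/15 ≈ -321.87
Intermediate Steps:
h(o, N) = -1/(3*(-o + 2*N)) (h(o, N) = -1/(3*((N - o) + N)) = -1/(3*(-o + 2*N)))
S(I) = 1/15 (S(I) = 4 - ((5 - 1) + 1/(3*(-5 - 2*0))) = 4 - (4 + 1/(3*(-5 + 0))) = 4 - (4 + (⅓)/(-5)) = 4 - (4 + (⅓)*(-⅕)) = 4 - (4 - 1/15) = 4 - 1*59/15 = 4 - 59/15 = 1/15)
(S(0)*(-68))*71 = ((1/15)*(-68))*71 = -68/15*71 = -4828/15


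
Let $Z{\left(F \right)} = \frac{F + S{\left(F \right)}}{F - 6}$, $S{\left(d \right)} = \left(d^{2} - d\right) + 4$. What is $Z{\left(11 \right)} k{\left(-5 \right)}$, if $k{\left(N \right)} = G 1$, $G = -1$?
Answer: $-25$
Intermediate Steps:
$k{\left(N \right)} = -1$ ($k{\left(N \right)} = \left(-1\right) 1 = -1$)
$S{\left(d \right)} = 4 + d^{2} - d$
$Z{\left(F \right)} = \frac{4 + F^{2}}{-6 + F}$ ($Z{\left(F \right)} = \frac{F + \left(4 + F^{2} - F\right)}{F - 6} = \frac{4 + F^{2}}{-6 + F}$)
$Z{\left(11 \right)} k{\left(-5 \right)} = \frac{4 + 11^{2}}{-6 + 11} \left(-1\right) = \frac{4 + 121}{5} \left(-1\right) = \frac{1}{5} \cdot 125 \left(-1\right) = 25 \left(-1\right) = -25$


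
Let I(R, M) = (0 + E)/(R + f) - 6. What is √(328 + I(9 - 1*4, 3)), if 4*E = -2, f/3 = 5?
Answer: 9*√1590/20 ≈ 17.944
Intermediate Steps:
f = 15 (f = 3*5 = 15)
E = -½ (E = (¼)*(-2) = -½ ≈ -0.50000)
I(R, M) = -6 - 1/(2*(15 + R)) (I(R, M) = (0 - ½)/(R + 15) - 6 = -1/(2*(15 + R)) - 6 = -6 - 1/(2*(15 + R)))
√(328 + I(9 - 1*4, 3)) = √(328 + (-181 - 12*(9 - 1*4))/(2*(15 + (9 - 1*4)))) = √(328 + (-181 - 12*(9 - 4))/(2*(15 + (9 - 4)))) = √(328 + (-181 - 12*5)/(2*(15 + 5))) = √(328 + (½)*(-181 - 60)/20) = √(328 + (½)*(1/20)*(-241)) = √(328 - 241/40) = √(12879/40) = 9*√1590/20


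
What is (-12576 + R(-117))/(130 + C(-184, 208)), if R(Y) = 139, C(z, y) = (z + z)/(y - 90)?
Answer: -733783/7486 ≈ -98.021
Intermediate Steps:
C(z, y) = 2*z/(-90 + y) (C(z, y) = (2*z)/(-90 + y) = 2*z/(-90 + y))
(-12576 + R(-117))/(130 + C(-184, 208)) = (-12576 + 139)/(130 + 2*(-184)/(-90 + 208)) = -12437/(130 + 2*(-184)/118) = -12437/(130 + 2*(-184)*(1/118)) = -12437/(130 - 184/59) = -12437/7486/59 = -12437*59/7486 = -733783/7486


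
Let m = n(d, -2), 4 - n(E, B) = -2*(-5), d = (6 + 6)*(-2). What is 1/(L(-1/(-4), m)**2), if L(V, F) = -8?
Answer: 1/64 ≈ 0.015625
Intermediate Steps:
d = -24 (d = 12*(-2) = -24)
n(E, B) = -6 (n(E, B) = 4 - (-2)*(-5) = 4 - 1*10 = 4 - 10 = -6)
m = -6
1/(L(-1/(-4), m)**2) = 1/((-8)**2) = 1/64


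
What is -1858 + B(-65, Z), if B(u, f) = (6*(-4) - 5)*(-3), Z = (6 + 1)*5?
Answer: -1771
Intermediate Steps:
Z = 35 (Z = 7*5 = 35)
B(u, f) = 87 (B(u, f) = (-24 - 5)*(-3) = -29*(-3) = 87)
-1858 + B(-65, Z) = -1858 + 87 = -1771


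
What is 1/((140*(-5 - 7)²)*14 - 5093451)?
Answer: -1/4811211 ≈ -2.0785e-7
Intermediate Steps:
1/((140*(-5 - 7)²)*14 - 5093451) = 1/((140*(-12)²)*14 - 5093451) = 1/((140*144)*14 - 5093451) = 1/(20160*14 - 5093451) = 1/(282240 - 5093451) = 1/(-4811211) = -1/4811211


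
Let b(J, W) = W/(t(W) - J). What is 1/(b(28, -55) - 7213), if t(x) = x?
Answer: -83/598624 ≈ -0.00013865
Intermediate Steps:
b(J, W) = W/(W - J)
1/(b(28, -55) - 7213) = 1/(-1*(-55)/(28 - 1*(-55)) - 7213) = 1/(-1*(-55)/(28 + 55) - 7213) = 1/(-1*(-55)/83 - 7213) = 1/(-1*(-55)*1/83 - 7213) = 1/(55/83 - 7213) = 1/(-598624/83) = -83/598624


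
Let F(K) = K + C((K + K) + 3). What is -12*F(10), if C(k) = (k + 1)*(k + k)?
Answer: -13368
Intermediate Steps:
C(k) = 2*k*(1 + k) (C(k) = (1 + k)*(2*k) = 2*k*(1 + k))
F(K) = K + 2*(3 + 2*K)*(4 + 2*K) (F(K) = K + 2*((K + K) + 3)*(1 + ((K + K) + 3)) = K + 2*(2*K + 3)*(1 + (2*K + 3)) = K + 2*(3 + 2*K)*(1 + (3 + 2*K)) = K + 2*(3 + 2*K)*(4 + 2*K))
-12*F(10) = -12*(24 + 8*10**2 + 29*10) = -12*(24 + 8*100 + 290) = -12*(24 + 800 + 290) = -12*1114 = -13368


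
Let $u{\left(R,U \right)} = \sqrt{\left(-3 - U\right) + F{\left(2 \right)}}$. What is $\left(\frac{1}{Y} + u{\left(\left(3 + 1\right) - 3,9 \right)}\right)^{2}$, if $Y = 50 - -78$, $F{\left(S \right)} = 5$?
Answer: $- \frac{114687}{16384} + \frac{i \sqrt{7}}{64} \approx -6.9999 + 0.04134 i$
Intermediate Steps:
$u{\left(R,U \right)} = \sqrt{2 - U}$ ($u{\left(R,U \right)} = \sqrt{\left(-3 - U\right) + 5} = \sqrt{2 - U}$)
$Y = 128$ ($Y = 50 + 78 = 128$)
$\left(\frac{1}{Y} + u{\left(\left(3 + 1\right) - 3,9 \right)}\right)^{2} = \left(\frac{1}{128} + \sqrt{2 - 9}\right)^{2} = \left(\frac{1}{128} + \sqrt{-7}\right)^{2} = \left(\frac{1}{128} + i \sqrt{7}\right)^{2}$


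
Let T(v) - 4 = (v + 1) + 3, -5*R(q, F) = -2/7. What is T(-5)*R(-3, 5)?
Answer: 6/35 ≈ 0.17143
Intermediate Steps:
R(q, F) = 2/35 (R(q, F) = -(-2)/(5*7) = -1/5*(-2/7) = 2/35)
T(v) = 8 + v (T(v) = 4 + ((v + 1) + 3) = 4 + ((1 + v) + 3) = 4 + (4 + v) = 8 + v)
T(-5)*R(-3, 5) = (8 - 5)*(2/35) = 3*(2/35) = 6/35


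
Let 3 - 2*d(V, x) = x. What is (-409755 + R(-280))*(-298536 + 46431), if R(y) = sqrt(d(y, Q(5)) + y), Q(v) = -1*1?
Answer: 103301284275 - 252105*I*sqrt(278) ≈ 1.033e+11 - 4.2034e+6*I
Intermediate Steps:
Q(v) = -1
d(V, x) = 3/2 - x/2
R(y) = sqrt(2 + y) (R(y) = sqrt((3/2 - 1/2*(-1)) + y) = sqrt((3/2 + 1/2) + y) = sqrt(2 + y))
(-409755 + R(-280))*(-298536 + 46431) = (-409755 + sqrt(2 - 280))*(-298536 + 46431) = (-409755 + sqrt(-278))*(-252105) = (-409755 + I*sqrt(278))*(-252105) = 103301284275 - 252105*I*sqrt(278)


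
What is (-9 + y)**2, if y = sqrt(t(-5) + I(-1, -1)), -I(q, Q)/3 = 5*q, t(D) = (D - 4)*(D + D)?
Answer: (9 - sqrt(105))**2 ≈ 1.5549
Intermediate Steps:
t(D) = 2*D*(-4 + D) (t(D) = (-4 + D)*(2*D) = 2*D*(-4 + D))
I(q, Q) = -15*q
y = sqrt(105) (y = sqrt(2*(-5)*(-4 - 5) - 15*(-1)) = sqrt(2*(-5)*(-9) + 15) = sqrt(90 + 15) = sqrt(105) ≈ 10.247)
(-9 + y)**2 = (-9 + sqrt(105))**2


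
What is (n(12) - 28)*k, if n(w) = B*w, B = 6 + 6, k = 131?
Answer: 15196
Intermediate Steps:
B = 12
n(w) = 12*w
(n(12) - 28)*k = (12*12 - 28)*131 = (144 - 28)*131 = 116*131 = 15196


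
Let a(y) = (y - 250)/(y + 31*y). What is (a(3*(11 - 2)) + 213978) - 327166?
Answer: -97794655/864 ≈ -1.1319e+5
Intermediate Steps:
a(y) = (-250 + y)/(32*y) (a(y) = (-250 + y)/((32*y)) = (-250 + y)*(1/(32*y)) = (-250 + y)/(32*y))
(a(3*(11 - 2)) + 213978) - 327166 = ((-250 + 3*(11 - 2))/(32*((3*(11 - 2)))) + 213978) - 327166 = ((-250 + 3*9)/(32*((3*9))) + 213978) - 327166 = ((1/32)*(-250 + 27)/27 + 213978) - 327166 = ((1/32)*(1/27)*(-223) + 213978) - 327166 = (-223/864 + 213978) - 327166 = 184876769/864 - 327166 = -97794655/864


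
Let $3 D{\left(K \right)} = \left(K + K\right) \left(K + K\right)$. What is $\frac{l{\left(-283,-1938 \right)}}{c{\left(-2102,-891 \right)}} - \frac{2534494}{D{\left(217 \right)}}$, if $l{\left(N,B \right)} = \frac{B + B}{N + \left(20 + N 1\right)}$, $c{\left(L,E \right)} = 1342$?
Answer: $- \frac{33158241101}{821514694} \approx -40.362$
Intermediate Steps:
$D{\left(K \right)} = \frac{4 K^{2}}{3}$ ($D{\left(K \right)} = \frac{\left(K + K\right) \left(K + K\right)}{3} = \frac{2 K 2 K}{3} = \frac{4 K^{2}}{3}$)
$l{\left(N,B \right)} = \frac{2 B}{20 + 2 N}$ ($l{\left(N,B \right)} = \frac{2 B}{N + \left(20 + N\right)} = \frac{2 B}{20 + 2 N}$)
$\frac{l{\left(-283,-1938 \right)}}{c{\left(-2102,-891 \right)}} - \frac{2534494}{D{\left(217 \right)}} = \frac{\left(-1938\right) \frac{1}{10 - 283}}{1342} - \frac{2534494}{\frac{4}{3} \cdot 217^{2}} = - \frac{1938}{-273} \cdot \frac{1}{1342} - \frac{2534494}{\frac{4}{3} \cdot 47089} = \left(-1938\right) \left(- \frac{1}{273}\right) \frac{1}{1342} - \frac{2534494}{\frac{188356}{3}} = \frac{646}{91} \cdot \frac{1}{1342} - \frac{3801741}{94178} = \frac{323}{61061} - \frac{3801741}{94178} = - \frac{33158241101}{821514694}$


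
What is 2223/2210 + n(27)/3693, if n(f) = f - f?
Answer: 171/170 ≈ 1.0059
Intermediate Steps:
n(f) = 0
2223/2210 + n(27)/3693 = 2223/2210 + 0/3693 = 2223*(1/2210) + 0*(1/3693) = 171/170 + 0 = 171/170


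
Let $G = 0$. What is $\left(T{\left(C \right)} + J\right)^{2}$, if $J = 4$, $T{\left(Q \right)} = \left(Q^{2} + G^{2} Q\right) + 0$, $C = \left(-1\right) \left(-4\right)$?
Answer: $400$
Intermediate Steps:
$C = 4$
$T{\left(Q \right)} = Q^{2}$ ($T{\left(Q \right)} = \left(Q^{2} + 0^{2} Q\right) + 0 = \left(Q^{2} + 0 Q\right) + 0 = \left(Q^{2} + 0\right) + 0 = Q^{2} + 0 = Q^{2}$)
$\left(T{\left(C \right)} + J\right)^{2} = \left(4^{2} + 4\right)^{2} = \left(16 + 4\right)^{2} = 20^{2} = 400$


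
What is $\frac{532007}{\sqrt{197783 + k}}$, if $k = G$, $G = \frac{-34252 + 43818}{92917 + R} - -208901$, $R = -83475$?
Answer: $\frac{532007 \sqrt{1007125656643}}{639986649} \approx 834.23$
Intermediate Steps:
$G = \frac{986226404}{4721}$ ($G = \frac{-34252 + 43818}{92917 - 83475} - -208901 = \frac{9566}{9442} + 208901 = 9566 \cdot \frac{1}{9442} + 208901 = \frac{4783}{4721} + 208901 = \frac{986226404}{4721} \approx 2.089 \cdot 10^{5}$)
$k = \frac{986226404}{4721} \approx 2.089 \cdot 10^{5}$
$\frac{532007}{\sqrt{197783 + k}} = \frac{532007}{\sqrt{197783 + \frac{986226404}{4721}}} = \frac{532007}{\sqrt{\frac{1919959947}{4721}}} = \frac{532007}{\frac{3}{4721} \sqrt{1007125656643}} = 532007 \frac{\sqrt{1007125656643}}{639986649} = \frac{532007 \sqrt{1007125656643}}{639986649}$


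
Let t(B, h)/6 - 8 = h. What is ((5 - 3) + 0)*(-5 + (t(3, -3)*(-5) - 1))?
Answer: -312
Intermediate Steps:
t(B, h) = 48 + 6*h
((5 - 3) + 0)*(-5 + (t(3, -3)*(-5) - 1)) = ((5 - 3) + 0)*(-5 + ((48 + 6*(-3))*(-5) - 1)) = (2 + 0)*(-5 + ((48 - 18)*(-5) - 1)) = 2*(-5 + (30*(-5) - 1)) = 2*(-5 + (-150 - 1)) = 2*(-5 - 151) = 2*(-156) = -312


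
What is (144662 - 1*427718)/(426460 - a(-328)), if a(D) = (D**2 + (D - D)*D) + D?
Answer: -70764/79801 ≈ -0.88676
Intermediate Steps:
a(D) = D + D**2 (a(D) = (D**2 + 0*D) + D = (D**2 + 0) + D = D**2 + D = D + D**2)
(144662 - 1*427718)/(426460 - a(-328)) = (144662 - 1*427718)/(426460 - (-328)*(1 - 328)) = (144662 - 427718)/(426460 - (-328)*(-327)) = -283056/(426460 - 1*107256) = -283056/(426460 - 107256) = -283056/319204 = -283056*1/319204 = -70764/79801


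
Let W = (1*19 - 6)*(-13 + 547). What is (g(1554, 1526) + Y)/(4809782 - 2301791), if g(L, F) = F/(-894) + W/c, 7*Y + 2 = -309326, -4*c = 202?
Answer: -14009213693/792597887739 ≈ -0.017675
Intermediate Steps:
c = -101/2 (c = -¼*202 = -101/2 ≈ -50.500)
W = 6942 (W = (19 - 6)*534 = 13*534 = 6942)
Y = -309328/7 (Y = -2/7 + (⅐)*(-309326) = -2/7 - 309326/7 = -309328/7 ≈ -44190.)
g(L, F) = -13884/101 - F/894 (g(L, F) = F/(-894) + 6942/(-101/2) = F*(-1/894) + 6942*(-2/101) = -F/894 - 13884/101 = -13884/101 - F/894)
(g(1554, 1526) + Y)/(4809782 - 2301791) = ((-13884/101 - 1/894*1526) - 309328/7)/(4809782 - 2301791) = ((-13884/101 - 763/447) - 309328/7)/2507991 = (-6283211/45147 - 309328/7)*(1/2507991) = -14009213693/316029*1/2507991 = -14009213693/792597887739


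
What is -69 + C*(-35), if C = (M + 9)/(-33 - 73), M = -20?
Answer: -7699/106 ≈ -72.632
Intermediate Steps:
C = 11/106 (C = (-20 + 9)/(-33 - 73) = -11/(-106) = -11*(-1/106) = 11/106 ≈ 0.10377)
-69 + C*(-35) = -69 + (11/106)*(-35) = -69 - 385/106 = -7699/106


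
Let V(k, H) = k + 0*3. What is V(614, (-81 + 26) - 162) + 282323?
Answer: 282937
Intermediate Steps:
V(k, H) = k (V(k, H) = k + 0 = k)
V(614, (-81 + 26) - 162) + 282323 = 614 + 282323 = 282937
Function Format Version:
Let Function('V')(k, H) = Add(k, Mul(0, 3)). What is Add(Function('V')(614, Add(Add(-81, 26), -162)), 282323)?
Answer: 282937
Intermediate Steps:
Function('V')(k, H) = k (Function('V')(k, H) = Add(k, 0) = k)
Add(Function('V')(614, Add(Add(-81, 26), -162)), 282323) = Add(614, 282323) = 282937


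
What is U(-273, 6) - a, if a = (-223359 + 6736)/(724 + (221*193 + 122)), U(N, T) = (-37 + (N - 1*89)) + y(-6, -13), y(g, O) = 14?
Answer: -16530492/43499 ≈ -380.02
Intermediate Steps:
U(N, T) = -112 + N (U(N, T) = (-37 + (N - 1*89)) + 14 = (-37 + (N - 89)) + 14 = (-37 + (-89 + N)) + 14 = (-126 + N) + 14 = -112 + N)
a = -216623/43499 (a = -216623/(724 + (42653 + 122)) = -216623/(724 + 42775) = -216623/43499 ≈ -4.9799)
U(-273, 6) - a = (-112 - 273) - 1*(-216623/43499) = -385 + 216623/43499 = -16530492/43499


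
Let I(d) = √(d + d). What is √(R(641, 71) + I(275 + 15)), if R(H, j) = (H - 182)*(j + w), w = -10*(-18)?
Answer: √(115209 + 2*√145) ≈ 339.46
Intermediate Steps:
w = 180
R(H, j) = (-182 + H)*(180 + j) (R(H, j) = (H - 182)*(j + 180) = (-182 + H)*(180 + j))
I(d) = √2*√d (I(d) = √(2*d) = √2*√d)
√(R(641, 71) + I(275 + 15)) = √((-32760 - 182*71 + 180*641 + 641*71) + √2*√(275 + 15)) = √((-32760 - 12922 + 115380 + 45511) + √2*√290) = √(115209 + 2*√145)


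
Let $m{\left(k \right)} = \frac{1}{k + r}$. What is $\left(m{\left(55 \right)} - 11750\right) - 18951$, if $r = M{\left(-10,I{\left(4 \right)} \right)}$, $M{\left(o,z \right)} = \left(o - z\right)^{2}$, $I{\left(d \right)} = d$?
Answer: $- \frac{7705950}{251} \approx -30701.0$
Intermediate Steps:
$r = 196$ ($r = \left(-10 - 4\right)^{2} = \left(-14\right)^{2} = 196$)
$m{\left(k \right)} = \frac{1}{196 + k}$ ($m{\left(k \right)} = \frac{1}{k + 196} = \frac{1}{196 + k}$)
$\left(m{\left(55 \right)} - 11750\right) - 18951 = \left(\frac{1}{196 + 55} - 11750\right) - 18951 = \left(\frac{1}{251} - 11750\right) - 18951 = - \frac{2949249}{251} - 18951 = - \frac{7705950}{251}$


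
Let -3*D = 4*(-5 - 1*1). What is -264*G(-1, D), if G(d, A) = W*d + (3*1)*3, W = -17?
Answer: -6864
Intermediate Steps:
D = 8 (D = -4*(-5 - 1*1)/3 = -4*(-5 - 1)/3 = -4*(-6)/3 = -⅓*(-24) = 8)
G(d, A) = 9 - 17*d (G(d, A) = -17*d + (3*1)*3 = -17*d + 3*3 = -17*d + 9 = 9 - 17*d)
-264*G(-1, D) = -264*(9 - 17*(-1)) = -264*(9 + 17) = -264*26 = -6864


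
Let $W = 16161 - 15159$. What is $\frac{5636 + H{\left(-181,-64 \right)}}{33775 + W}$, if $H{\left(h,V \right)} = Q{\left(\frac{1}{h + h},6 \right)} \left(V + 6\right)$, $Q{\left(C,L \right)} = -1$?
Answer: $\frac{5694}{34777} \approx 0.16373$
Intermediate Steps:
$H{\left(h,V \right)} = -6 - V$ ($H{\left(h,V \right)} = - (V + 6) = - (6 + V) = -6 - V$)
$W = 1002$
$\frac{5636 + H{\left(-181,-64 \right)}}{33775 + W} = \frac{5636 - -58}{33775 + 1002} = \frac{5636 + \left(-6 + 64\right)}{34777} = \left(5636 + 58\right) \frac{1}{34777} = 5694 \cdot \frac{1}{34777} = \frac{5694}{34777}$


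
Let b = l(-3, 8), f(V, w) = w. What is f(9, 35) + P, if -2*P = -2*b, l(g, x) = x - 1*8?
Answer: 35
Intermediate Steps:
l(g, x) = -8 + x (l(g, x) = x - 8 = -8 + x)
b = 0 (b = -8 + 8 = 0)
P = 0 (P = -(-1)*0 = -½*0 = 0)
f(9, 35) + P = 35 + 0 = 35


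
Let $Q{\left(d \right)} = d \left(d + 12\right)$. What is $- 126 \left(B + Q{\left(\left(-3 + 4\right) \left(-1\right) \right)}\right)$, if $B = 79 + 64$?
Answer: $-16632$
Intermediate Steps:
$Q{\left(d \right)} = d \left(12 + d\right)$
$B = 143$
$- 126 \left(B + Q{\left(\left(-3 + 4\right) \left(-1\right) \right)}\right) = - 126 \left(143 + \left(-3 + 4\right) \left(-1\right) \left(12 + \left(-3 + 4\right) \left(-1\right)\right)\right) = - 126 \left(143 + 1 \left(-1\right) \left(12 + 1 \left(-1\right)\right)\right) = - 126 \left(143 - \left(12 - 1\right)\right) = - 126 \left(143 - 11\right) = \left(-126\right) 132 = -16632$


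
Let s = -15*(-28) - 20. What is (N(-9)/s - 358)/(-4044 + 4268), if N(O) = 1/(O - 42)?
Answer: -7303201/4569600 ≈ -1.5982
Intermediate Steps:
s = 400 (s = 420 - 20 = 400)
N(O) = 1/(-42 + O)
(N(-9)/s - 358)/(-4044 + 4268) = (1/(-42 - 9*400) - 358)/(-4044 + 4268) = ((1/400)/(-51) - 358)/224 = (-1/51*1/400 - 358)*(1/224) = (-1/20400 - 358)*(1/224) = -7303201/20400*1/224 = -7303201/4569600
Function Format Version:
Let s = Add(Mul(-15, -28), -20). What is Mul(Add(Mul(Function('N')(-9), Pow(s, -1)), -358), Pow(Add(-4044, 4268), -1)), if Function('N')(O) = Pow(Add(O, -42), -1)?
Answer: Rational(-7303201, 4569600) ≈ -1.5982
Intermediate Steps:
s = 400 (s = Add(420, -20) = 400)
Function('N')(O) = Pow(Add(-42, O), -1)
Mul(Add(Mul(Function('N')(-9), Pow(s, -1)), -358), Pow(Add(-4044, 4268), -1)) = Mul(Add(Mul(Pow(Add(-42, -9), -1), Pow(400, -1)), -358), Pow(Add(-4044, 4268), -1)) = Mul(Add(Mul(Pow(-51, -1), Rational(1, 400)), -358), Pow(224, -1)) = Mul(Add(Mul(Rational(-1, 51), Rational(1, 400)), -358), Rational(1, 224)) = Mul(Add(Rational(-1, 20400), -358), Rational(1, 224)) = Mul(Rational(-7303201, 20400), Rational(1, 224)) = Rational(-7303201, 4569600)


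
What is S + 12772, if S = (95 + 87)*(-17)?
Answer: 9678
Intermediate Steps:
S = -3094 (S = 182*(-17) = -3094)
S + 12772 = -3094 + 12772 = 9678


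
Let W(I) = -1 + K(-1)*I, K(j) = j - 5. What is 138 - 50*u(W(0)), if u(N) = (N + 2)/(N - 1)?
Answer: 163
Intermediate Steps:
K(j) = -5 + j
W(I) = -1 - 6*I (W(I) = -1 + (-5 - 1)*I = -1 - 6*I)
u(N) = (2 + N)/(-1 + N)
138 - 50*u(W(0)) = 138 - 50*(2 + (-1 - 6*0))/(-1 + (-1 - 6*0)) = 138 - 50*(2 + (-1 + 0))/(-1 + (-1 + 0)) = 138 - 50*(2 - 1)/(-1 - 1) = 138 - 50/(-2) = 138 - (-25) = 138 - 50*(-1/2) = 138 + 25 = 163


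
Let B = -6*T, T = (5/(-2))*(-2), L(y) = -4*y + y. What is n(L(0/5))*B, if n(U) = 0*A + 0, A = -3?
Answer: 0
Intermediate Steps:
L(y) = -3*y
T = 5 (T = (5*(-½))*(-2) = -5/2*(-2) = 5)
B = -30 (B = -6*5 = -30)
n(U) = 0 (n(U) = 0*(-3) + 0 = 0 + 0 = 0)
n(L(0/5))*B = 0*(-30) = 0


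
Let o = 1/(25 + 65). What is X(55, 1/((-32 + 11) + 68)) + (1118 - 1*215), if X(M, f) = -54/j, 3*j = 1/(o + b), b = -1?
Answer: 5316/5 ≈ 1063.2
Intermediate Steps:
o = 1/90 ≈ 0.011111
j = -30/89 (j = 1/(3*(1/90 - 1)) = 1/(3*(-89/90)) = (1/3)*(-90/89) = -30/89 ≈ -0.33708)
X(M, f) = 801/5 (X(M, f) = -54/(-30/89) = -54*(-89/30) = 801/5)
X(55, 1/((-32 + 11) + 68)) + (1118 - 1*215) = 801/5 + (1118 - 1*215) = 801/5 + (1118 - 215) = 801/5 + 903 = 5316/5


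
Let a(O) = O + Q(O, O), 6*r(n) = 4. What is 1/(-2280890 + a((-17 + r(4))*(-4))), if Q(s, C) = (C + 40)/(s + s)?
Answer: -294/670562215 ≈ -4.3844e-7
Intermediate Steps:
r(n) = 2/3 (r(n) = (1/6)*4 = 2/3)
Q(s, C) = (40 + C)/(2*s) (Q(s, C) = (40 + C)/((2*s)) = (40 + C)*(1/(2*s)) = (40 + C)/(2*s))
a(O) = O + (40 + O)/(2*O)
1/(-2280890 + a((-17 + r(4))*(-4))) = 1/(-2280890 + (1/2 + (-17 + 2/3)*(-4) + 20/(((-17 + 2/3)*(-4))))) = 1/(-2280890 + (1/2 - 49/3*(-4) + 20/((-49/3*(-4))))) = 1/(-2280890 + (1/2 + 196/3 + 20/(196/3))) = 1/(-2280890 + (1/2 + 196/3 + 20*(3/196))) = 1/(-2280890 + (1/2 + 196/3 + 15/49)) = 1/(-2280890 + 19445/294) = 1/(-670562215/294) = -294/670562215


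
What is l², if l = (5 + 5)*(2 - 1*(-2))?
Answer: 1600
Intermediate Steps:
l = 40 (l = 10*(2 + 2) = 10*4 = 40)
l² = 40² = 1600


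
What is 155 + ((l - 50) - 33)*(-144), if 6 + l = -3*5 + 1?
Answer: 14987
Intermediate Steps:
l = -20 (l = -6 + (-3*5 + 1) = -6 + (-15 + 1) = -6 - 14 = -20)
155 + ((l - 50) - 33)*(-144) = 155 + ((-20 - 50) - 33)*(-144) = 155 + (-70 - 33)*(-144) = 155 - 103*(-144) = 155 + 14832 = 14987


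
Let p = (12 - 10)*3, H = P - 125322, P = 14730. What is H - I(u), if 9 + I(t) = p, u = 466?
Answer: -110589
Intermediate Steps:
H = -110592 (H = 14730 - 125322 = -110592)
p = 6 (p = 2*3 = 6)
I(t) = -3 (I(t) = -9 + 6 = -3)
H - I(u) = -110592 - 1*(-3) = -110592 + 3 = -110589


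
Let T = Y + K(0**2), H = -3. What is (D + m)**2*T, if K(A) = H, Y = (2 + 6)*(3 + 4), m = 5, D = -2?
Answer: 477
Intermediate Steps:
Y = 56 (Y = 8*7 = 56)
K(A) = -3
T = 53 (T = 56 - 3 = 53)
(D + m)**2*T = (-2 + 5)**2*53 = 3**2*53 = 9*53 = 477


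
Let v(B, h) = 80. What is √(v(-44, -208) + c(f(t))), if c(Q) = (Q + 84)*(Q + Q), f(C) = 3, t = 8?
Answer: √602 ≈ 24.536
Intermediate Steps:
c(Q) = 2*Q*(84 + Q) (c(Q) = (84 + Q)*(2*Q) = 2*Q*(84 + Q))
√(v(-44, -208) + c(f(t))) = √(80 + 2*3*(84 + 3)) = √(80 + 2*3*87) = √(80 + 522) = √602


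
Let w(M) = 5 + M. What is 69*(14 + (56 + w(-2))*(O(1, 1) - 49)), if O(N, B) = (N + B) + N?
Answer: -186300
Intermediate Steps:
O(N, B) = B + 2*N (O(N, B) = (B + N) + N = B + 2*N)
69*(14 + (56 + w(-2))*(O(1, 1) - 49)) = 69*(14 + (56 + (5 - 2))*((1 + 2*1) - 49)) = 69*(14 + (56 + 3)*((1 + 2) - 49)) = 69*(14 + 59*(3 - 49)) = 69*(14 + 59*(-46)) = 69*(14 - 2714) = 69*(-2700) = -186300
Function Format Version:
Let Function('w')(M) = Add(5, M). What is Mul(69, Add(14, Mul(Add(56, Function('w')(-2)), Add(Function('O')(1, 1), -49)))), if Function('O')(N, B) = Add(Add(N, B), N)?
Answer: -186300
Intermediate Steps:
Function('O')(N, B) = Add(B, Mul(2, N)) (Function('O')(N, B) = Add(Add(B, N), N) = Add(B, Mul(2, N)))
Mul(69, Add(14, Mul(Add(56, Function('w')(-2)), Add(Function('O')(1, 1), -49)))) = Mul(69, Add(14, Mul(Add(56, Add(5, -2)), Add(Add(1, Mul(2, 1)), -49)))) = Mul(69, Add(14, Mul(Add(56, 3), Add(Add(1, 2), -49)))) = Mul(69, Add(14, Mul(59, Add(3, -49)))) = Mul(69, Add(14, Mul(59, -46))) = Mul(69, Add(14, -2714)) = Mul(69, -2700) = -186300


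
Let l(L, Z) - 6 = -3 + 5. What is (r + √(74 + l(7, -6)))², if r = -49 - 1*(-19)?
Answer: (30 - √82)² ≈ 438.68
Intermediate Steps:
l(L, Z) = 8 (l(L, Z) = 6 + (-3 + 5) = 6 + 2 = 8)
r = -30 (r = -49 + 19 = -30)
(r + √(74 + l(7, -6)))² = (-30 + √(74 + 8))² = (-30 + √82)²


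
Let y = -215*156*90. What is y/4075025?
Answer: -120744/163001 ≈ -0.74076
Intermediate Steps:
y = -3018600 (y = -33540*90 = -3018600)
y/4075025 = -3018600/4075025 = -3018600*1/4075025 = -120744/163001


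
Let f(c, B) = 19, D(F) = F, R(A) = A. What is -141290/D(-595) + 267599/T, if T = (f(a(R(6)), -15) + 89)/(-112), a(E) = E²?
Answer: -890876902/3213 ≈ -2.7727e+5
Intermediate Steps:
T = -27/28 (T = (19 + 89)/(-112) = -1/112*108 = -27/28 ≈ -0.96429)
-141290/D(-595) + 267599/T = -141290/(-595) + 267599/(-27/28) = -141290*(-1/595) + 267599*(-28/27) = 28258/119 - 7492772/27 = -890876902/3213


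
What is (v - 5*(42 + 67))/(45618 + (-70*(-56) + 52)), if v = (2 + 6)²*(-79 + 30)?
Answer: -409/5510 ≈ -0.074229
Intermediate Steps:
v = -3136 (v = 8²*(-49) = 64*(-49) = -3136)
(v - 5*(42 + 67))/(45618 + (-70*(-56) + 52)) = (-3136 - 5*(42 + 67))/(45618 + (-70*(-56) + 52)) = (-3136 - 5*109)/(45618 + (3920 + 52)) = (-3136 - 545)/(45618 + 3972) = -3681/49590 = -3681*1/49590 = -409/5510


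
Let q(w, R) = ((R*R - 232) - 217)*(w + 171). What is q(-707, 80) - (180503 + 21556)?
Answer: -3391795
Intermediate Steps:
q(w, R) = (-449 + R²)*(171 + w) (q(w, R) = ((R² - 232) - 217)*(171 + w) = ((-232 + R²) - 217)*(171 + w) = (-449 + R²)*(171 + w))
q(-707, 80) - (180503 + 21556) = (-76779 - 449*(-707) + 171*80² - 707*80²) - (180503 + 21556) = (-76779 + 317443 + 171*6400 - 707*6400) - 1*202059 = (-76779 + 317443 + 1094400 - 4524800) - 202059 = -3189736 - 202059 = -3391795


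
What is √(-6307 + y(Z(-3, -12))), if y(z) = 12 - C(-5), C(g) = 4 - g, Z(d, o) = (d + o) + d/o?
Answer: 4*I*√394 ≈ 79.398*I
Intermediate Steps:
Z(d, o) = d + o + d/o
y(z) = 3 (y(z) = 12 - (4 - 1*(-5)) = 12 - (4 + 5) = 12 - 1*9 = 12 - 9 = 3)
√(-6307 + y(Z(-3, -12))) = √(-6307 + 3) = √(-6304) = 4*I*√394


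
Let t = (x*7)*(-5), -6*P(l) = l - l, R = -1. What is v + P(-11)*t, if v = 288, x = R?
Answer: 288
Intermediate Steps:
x = -1
P(l) = 0 (P(l) = -(l - l)/6 = -1/6*0 = 0)
t = 35 (t = -1*7*(-5) = -7*(-5) = 35)
v + P(-11)*t = 288 + 0*35 = 288 + 0 = 288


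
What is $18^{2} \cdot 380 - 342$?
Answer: $122778$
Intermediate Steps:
$18^{2} \cdot 380 - 342 = 324 \cdot 380 - 342 = 123120 - 342 = 122778$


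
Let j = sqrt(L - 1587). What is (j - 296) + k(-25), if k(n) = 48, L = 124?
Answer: -248 + I*sqrt(1463) ≈ -248.0 + 38.249*I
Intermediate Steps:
j = I*sqrt(1463) (j = sqrt(124 - 1587) = sqrt(-1463) = I*sqrt(1463) ≈ 38.249*I)
(j - 296) + k(-25) = (I*sqrt(1463) - 296) + 48 = (-296 + I*sqrt(1463)) + 48 = -248 + I*sqrt(1463)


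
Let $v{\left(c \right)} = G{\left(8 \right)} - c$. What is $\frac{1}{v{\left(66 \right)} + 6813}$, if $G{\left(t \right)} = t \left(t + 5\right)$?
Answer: $\frac{1}{6851} \approx 0.00014596$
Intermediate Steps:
$G{\left(t \right)} = t \left(5 + t\right)$
$v{\left(c \right)} = 104 - c$ ($v{\left(c \right)} = 8 \left(5 + 8\right) - c = 8 \cdot 13 - c = 104 - c$)
$\frac{1}{v{\left(66 \right)} + 6813} = \frac{1}{\left(104 - 66\right) + 6813} = \frac{1}{38 + 6813} = \frac{1}{6851}$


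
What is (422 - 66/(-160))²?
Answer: 1141966849/6400 ≈ 1.7843e+5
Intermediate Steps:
(422 - 66/(-160))² = (422 - 66*(-1/160))² = (422 + 33/80)² = (33793/80)² = 1141966849/6400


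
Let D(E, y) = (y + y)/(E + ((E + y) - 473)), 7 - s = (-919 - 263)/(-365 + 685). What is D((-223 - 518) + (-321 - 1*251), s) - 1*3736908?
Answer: -1846514616554/494129 ≈ -3.7369e+6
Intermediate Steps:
s = 1711/160 (s = 7 - (-919 - 263)/(-365 + 685) = 7 - (-1182)/320 = 7 - 1*(-591/160) = 7 + 591/160 = 1711/160 ≈ 10.694)
D(E, y) = 2*y/(-473 + y + 2*E) (D(E, y) = (2*y)/(E + (-473 + E + y)) = (2*y)/(-473 + y + 2*E) = 2*y/(-473 + y + 2*E))
D((-223 - 518) + (-321 - 1*251), s) - 1*3736908 = 2*(1711/160)/(-473 + 1711/160 + 2*((-223 - 518) + (-321 - 1*251))) - 1*3736908 = 2*(1711/160)/(-473 + 1711/160 + 2*(-741 + (-321 - 251))) - 3736908 = 2*(1711/160)/(-473 + 1711/160 + 2*(-741 - 572)) - 3736908 = 2*(1711/160)/(-473 + 1711/160 + 2*(-1313)) - 3736908 = 2*(1711/160)/(-473 + 1711/160 - 2626) - 3736908 = 2*(1711/160)/(-494129/160) - 3736908 = 2*(1711/160)*(-160/494129) - 3736908 = -3422/494129 - 3736908 = -1846514616554/494129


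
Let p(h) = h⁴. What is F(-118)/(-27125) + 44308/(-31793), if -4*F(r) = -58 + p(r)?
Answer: 3079573435187/1724770250 ≈ 1785.5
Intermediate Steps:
F(r) = 29/2 - r⁴/4 (F(r) = -(-58 + r⁴)/4 = 29/2 - r⁴/4)
F(-118)/(-27125) + 44308/(-31793) = (29/2 - ¼*(-118)⁴)/(-27125) + 44308/(-31793) = (29/2 - ¼*193877776)*(-1/27125) + 44308*(-1/31793) = (29/2 - 48469444)*(-1/27125) - 44308/31793 = -96938859/2*(-1/27125) - 44308/31793 = 96938859/54250 - 44308/31793 = 3079573435187/1724770250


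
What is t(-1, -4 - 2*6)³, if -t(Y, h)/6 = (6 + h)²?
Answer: -216000000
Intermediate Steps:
t(Y, h) = -6*(6 + h)²
t(-1, -4 - 2*6)³ = (-6*(6 + (-4 - 2*6))²)³ = (-6*(6 + (-4 - 12))²)³ = (-6*(6 - 16)²)³ = (-6*(-10)²)³ = (-6*100)³ = (-600)³ = -216000000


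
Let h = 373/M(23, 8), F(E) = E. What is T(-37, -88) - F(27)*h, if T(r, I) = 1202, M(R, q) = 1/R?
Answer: -230431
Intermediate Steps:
h = 8579 (h = 373/(1/23) = 373*23 = 8579)
T(-37, -88) - F(27)*h = 1202 - 27*8579 = 1202 - 1*231633 = 1202 - 231633 = -230431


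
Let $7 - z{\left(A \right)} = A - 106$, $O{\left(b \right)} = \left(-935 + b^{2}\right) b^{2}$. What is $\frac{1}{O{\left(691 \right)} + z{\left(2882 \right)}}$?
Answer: $\frac{1}{227541657857} \approx 4.3948 \cdot 10^{-12}$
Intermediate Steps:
$O{\left(b \right)} = b^{2} \left(-935 + b^{2}\right)$
$z{\left(A \right)} = 113 - A$ ($z{\left(A \right)} = 7 - \left(A - 106\right) = 7 - \left(-106 + A\right) = 113 - A$)
$\frac{1}{O{\left(691 \right)} + z{\left(2882 \right)}} = \frac{1}{691^{2} \left(-935 + 691^{2}\right) + \left(113 - 2882\right)} = \frac{1}{477481 \left(-935 + 477481\right) + \left(113 - 2882\right)} = \frac{1}{477481 \cdot 476546 - 2769} = \frac{1}{227541660626 - 2769} = \frac{1}{227541657857}$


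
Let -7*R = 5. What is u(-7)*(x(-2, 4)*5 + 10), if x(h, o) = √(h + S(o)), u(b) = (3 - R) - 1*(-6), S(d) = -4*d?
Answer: 680/7 + 1020*I*√2/7 ≈ 97.143 + 206.07*I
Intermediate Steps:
R = -5/7 (R = -⅐*5 = -5/7 ≈ -0.71429)
u(b) = 68/7 (u(b) = (3 - 1*(-5/7)) - 1*(-6) = (3 + 5/7) + 6 = 26/7 + 6 = 68/7)
x(h, o) = √(h - 4*o)
u(-7)*(x(-2, 4)*5 + 10) = 68*(√(-2 - 4*4)*5 + 10)/7 = 68*(√(-2 - 16)*5 + 10)/7 = 68*(√(-18)*5 + 10)/7 = 68*((3*I*√2)*5 + 10)/7 = 68*(15*I*√2 + 10)/7 = 68*(10 + 15*I*√2)/7 = 680/7 + 1020*I*√2/7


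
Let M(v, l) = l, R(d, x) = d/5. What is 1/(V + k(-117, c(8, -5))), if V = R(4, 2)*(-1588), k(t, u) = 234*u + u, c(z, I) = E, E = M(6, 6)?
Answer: 5/698 ≈ 0.0071633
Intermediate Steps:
R(d, x) = d/5 (R(d, x) = d*(1/5) = d/5)
E = 6
c(z, I) = 6
k(t, u) = 235*u
V = -6352/5 (V = ((1/5)*4)*(-1588) = (4/5)*(-1588) = -6352/5 ≈ -1270.4)
1/(V + k(-117, c(8, -5))) = 1/(-6352/5 + 235*6) = 1/(-6352/5 + 1410) = 1/(698/5) = 5/698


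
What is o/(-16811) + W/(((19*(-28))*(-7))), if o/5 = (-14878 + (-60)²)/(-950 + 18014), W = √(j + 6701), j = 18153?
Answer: 28195/143431452 + 17*√86/3724 ≈ 0.042530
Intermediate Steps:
W = 17*√86 (W = √(18153 + 6701) = √24854 = 17*√86 ≈ 157.65)
o = -28195/8532 (o = 5*((-14878 + (-60)²)/(-950 + 18014)) = 5*((-14878 + 3600)/17064) = 5*(-11278*1/17064) = 5*(-5639/8532) = -28195/8532 ≈ -3.3046)
o/(-16811) + W/(((19*(-28))*(-7))) = -28195/8532/(-16811) + (17*√86)/(((19*(-28))*(-7))) = -28195/8532*(-1/16811) + (17*√86)/((-532*(-7))) = 28195/143431452 + (17*√86)/3724 = 28195/143431452 + (17*√86)*(1/3724) = 28195/143431452 + 17*√86/3724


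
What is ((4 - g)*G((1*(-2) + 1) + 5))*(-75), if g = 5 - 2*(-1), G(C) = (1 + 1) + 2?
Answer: 900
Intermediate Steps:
G(C) = 4 (G(C) = 2 + 2 = 4)
g = 7 (g = 5 + 2 = 7)
((4 - g)*G((1*(-2) + 1) + 5))*(-75) = ((4 - 1*7)*4)*(-75) = ((4 - 7)*4)*(-75) = -3*4*(-75) = -12*(-75) = 900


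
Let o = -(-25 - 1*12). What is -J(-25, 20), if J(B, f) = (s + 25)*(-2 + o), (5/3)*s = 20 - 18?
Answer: -917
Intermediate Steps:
o = 37 (o = -(-25 - 12) = -1*(-37) = 37)
s = 6/5 (s = 3*(20 - 18)/5 = (3/5)*2 = 6/5 ≈ 1.2000)
J(B, f) = 917 (J(B, f) = (6/5 + 25)*(-2 + 37) = (131/5)*35 = 917)
-J(-25, 20) = -1*917 = -917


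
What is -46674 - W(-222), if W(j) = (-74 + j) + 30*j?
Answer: -39718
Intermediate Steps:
W(j) = -74 + 31*j
-46674 - W(-222) = -46674 - (-74 + 31*(-222)) = -46674 - (-74 - 6882) = -46674 - 1*(-6956) = -46674 + 6956 = -39718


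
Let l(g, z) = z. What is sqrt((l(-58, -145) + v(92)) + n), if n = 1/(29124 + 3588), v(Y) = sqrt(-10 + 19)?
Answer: I*sqrt(37987652334)/16356 ≈ 11.916*I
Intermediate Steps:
v(Y) = 3 (v(Y) = sqrt(9) = 3)
n = 1/32712 ≈ 3.0570e-5
sqrt((l(-58, -145) + v(92)) + n) = sqrt((-145 + 3) + 1/32712) = sqrt(-142 + 1/32712) = sqrt(-4645103/32712) = I*sqrt(37987652334)/16356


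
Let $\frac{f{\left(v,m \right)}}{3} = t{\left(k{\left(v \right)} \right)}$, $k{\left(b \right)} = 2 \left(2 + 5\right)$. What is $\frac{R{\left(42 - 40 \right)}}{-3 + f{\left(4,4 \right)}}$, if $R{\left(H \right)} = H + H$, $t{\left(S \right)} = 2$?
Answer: $\frac{4}{3} \approx 1.3333$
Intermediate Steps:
$k{\left(b \right)} = 14$ ($k{\left(b \right)} = 2 \cdot 7 = 14$)
$R{\left(H \right)} = 2 H$
$f{\left(v,m \right)} = 6$ ($f{\left(v,m \right)} = 3 \cdot 2 = 6$)
$\frac{R{\left(42 - 40 \right)}}{-3 + f{\left(4,4 \right)}} = \frac{2 \left(42 - 40\right)}{-3 + 6} = \frac{2 \cdot 2}{3} = 4 \cdot \frac{1}{3} = \frac{4}{3}$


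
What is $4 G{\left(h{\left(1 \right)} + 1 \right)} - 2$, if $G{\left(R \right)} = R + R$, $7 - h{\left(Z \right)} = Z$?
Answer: $54$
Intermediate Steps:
$h{\left(Z \right)} = 7 - Z$
$G{\left(R \right)} = 2 R$
$4 G{\left(h{\left(1 \right)} + 1 \right)} - 2 = 4 \cdot 2 \left(\left(7 - 1\right) + 1\right) - 2 = 4 \cdot 2 \left(6 + 1\right) - 2 = 4 \cdot 2 \cdot 7 - 2 = 4 \cdot 14 - 2 = 56 - 2 = 54$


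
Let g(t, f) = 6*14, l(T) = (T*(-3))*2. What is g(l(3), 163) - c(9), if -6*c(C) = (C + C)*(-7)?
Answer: 63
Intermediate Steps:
l(T) = -6*T (l(T) = -3*T*2 = -6*T)
g(t, f) = 84
c(C) = 7*C/3 (c(C) = -(C + C)*(-7)/6 = -2*C*(-7)/6 = -(-7)*C/3 = 7*C/3)
g(l(3), 163) - c(9) = 84 - 7*9/3 = 84 - 1*21 = 84 - 21 = 63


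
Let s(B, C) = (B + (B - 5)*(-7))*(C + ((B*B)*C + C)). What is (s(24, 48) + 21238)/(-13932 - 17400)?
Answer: 1501429/15666 ≈ 95.840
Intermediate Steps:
s(B, C) = (35 - 6*B)*(2*C + C*B**2) (s(B, C) = (B + (-5 + B)*(-7))*(C + (B**2*C + C)) = (B + (35 - 7*B))*(C + (C*B**2 + C)) = (35 - 6*B)*(C + (C + C*B**2)) = (35 - 6*B)*(2*C + C*B**2))
(s(24, 48) + 21238)/(-13932 - 17400) = (48*(70 - 12*24 - 6*24**3 + 35*24**2) + 21238)/(-13932 - 17400) = (48*(70 - 288 - 6*13824 + 35*576) + 21238)/(-31332) = (48*(70 - 288 - 82944 + 20160) + 21238)*(-1/31332) = (48*(-63002) + 21238)*(-1/31332) = (-3024096 + 21238)*(-1/31332) = -3002858*(-1/31332) = 1501429/15666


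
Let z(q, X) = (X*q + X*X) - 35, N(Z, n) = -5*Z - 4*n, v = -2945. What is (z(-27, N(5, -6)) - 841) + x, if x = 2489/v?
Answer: -131571/155 ≈ -848.84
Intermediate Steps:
z(q, X) = -35 + X² + X*q (z(q, X) = (X*q + X²) - 35 = (X² + X*q) - 35 = -35 + X² + X*q)
x = -131/155 (x = 2489/(-2945) = 2489*(-1/2945) = -131/155 ≈ -0.84516)
(z(-27, N(5, -6)) - 841) + x = ((-35 + (-5*5 - 4*(-6))² + (-5*5 - 4*(-6))*(-27)) - 841) - 131/155 = ((-35 + (-25 + 24)² + (-25 + 24)*(-27)) - 841) - 131/155 = ((-35 + (-1)² - 1*(-27)) - 841) - 131/155 = ((-35 + 1 + 27) - 841) - 131/155 = (-7 - 841) - 131/155 = -848 - 131/155 = -131571/155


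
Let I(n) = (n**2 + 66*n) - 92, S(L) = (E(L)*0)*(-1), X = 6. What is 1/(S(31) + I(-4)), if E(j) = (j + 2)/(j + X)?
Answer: -1/340 ≈ -0.0029412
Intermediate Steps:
E(j) = (2 + j)/(6 + j) (E(j) = (j + 2)/(j + 6) = (2 + j)/(6 + j))
S(L) = 0 (S(L) = (((2 + L)/(6 + L))*0)*(-1) = 0*(-1) = 0)
I(n) = -92 + n**2 + 66*n
1/(S(31) + I(-4)) = 1/(0 + (-92 + (-4)**2 + 66*(-4))) = 1/(0 + (-92 + 16 - 264)) = 1/(0 - 340) = 1/(-340) = -1/340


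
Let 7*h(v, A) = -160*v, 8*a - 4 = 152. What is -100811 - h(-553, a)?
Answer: -113451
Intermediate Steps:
a = 39/2 (a = 1/2 + (1/8)*152 = 1/2 + 19 = 39/2 ≈ 19.500)
h(v, A) = -160*v/7 (h(v, A) = (-160*v)/7 = -160*v/7)
-100811 - h(-553, a) = -100811 - (-160)*(-553)/7 = -100811 - 1*12640 = -100811 - 12640 = -113451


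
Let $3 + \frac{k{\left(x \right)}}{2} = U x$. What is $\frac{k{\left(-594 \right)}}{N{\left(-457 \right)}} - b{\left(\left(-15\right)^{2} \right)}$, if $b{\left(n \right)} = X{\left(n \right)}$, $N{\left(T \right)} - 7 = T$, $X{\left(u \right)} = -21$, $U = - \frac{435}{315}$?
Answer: $\frac{9118}{525} \approx 17.368$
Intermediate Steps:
$U = - \frac{29}{21}$ ($U = \left(-435\right) \frac{1}{315} = - \frac{29}{21} \approx -1.381$)
$N{\left(T \right)} = 7 + T$
$b{\left(n \right)} = -21$
$k{\left(x \right)} = -6 - \frac{58 x}{21}$ ($k{\left(x \right)} = -6 + 2 \left(- \frac{29 x}{21}\right) = -6 - \frac{58 x}{21}$)
$\frac{k{\left(-594 \right)}}{N{\left(-457 \right)}} - b{\left(\left(-15\right)^{2} \right)} = \frac{-6 - - \frac{11484}{7}}{7 - 457} - -21 = \frac{-6 + \frac{11484}{7}}{-450} + 21 = \frac{11442}{7} \left(- \frac{1}{450}\right) + 21 = - \frac{1907}{525} + 21 = \frac{9118}{525}$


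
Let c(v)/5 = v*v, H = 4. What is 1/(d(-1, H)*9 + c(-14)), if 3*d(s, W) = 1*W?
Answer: 1/992 ≈ 0.0010081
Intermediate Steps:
c(v) = 5*v² (c(v) = 5*(v*v) = 5*v²)
d(s, W) = W/3 (d(s, W) = (1*W)/3 = W/3)
1/(d(-1, H)*9 + c(-14)) = 1/(((⅓)*4)*9 + 5*(-14)²) = 1/((4/3)*9 + 5*196) = 1/(12 + 980) = 1/992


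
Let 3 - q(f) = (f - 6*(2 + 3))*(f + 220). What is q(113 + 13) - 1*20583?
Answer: -53796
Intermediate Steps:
q(f) = 3 - (-30 + f)*(220 + f) (q(f) = 3 - (f - 6*(2 + 3))*(f + 220) = 3 - (f - 6*5)*(220 + f) = 3 - (f - 30)*(220 + f) = 3 - (-30 + f)*(220 + f))
q(113 + 13) - 1*20583 = (6603 - (113 + 13)² - 190*(113 + 13)) - 1*20583 = (6603 - 1*126² - 190*126) - 20583 = (6603 - 1*15876 - 23940) - 20583 = (6603 - 15876 - 23940) - 20583 = -33213 - 20583 = -53796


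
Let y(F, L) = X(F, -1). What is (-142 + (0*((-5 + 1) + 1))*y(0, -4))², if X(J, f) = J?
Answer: 20164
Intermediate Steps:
y(F, L) = F
(-142 + (0*((-5 + 1) + 1))*y(0, -4))² = (-142 + (0*((-5 + 1) + 1))*0)² = (-142 + (0*(-4 + 1))*0)² = (-142 + (0*(-3))*0)² = (-142 + 0*0)² = (-142 + 0)² = (-142)² = 20164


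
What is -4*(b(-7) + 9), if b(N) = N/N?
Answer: -40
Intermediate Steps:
b(N) = 1
-4*(b(-7) + 9) = -4*(1 + 9) = -4*10 = -40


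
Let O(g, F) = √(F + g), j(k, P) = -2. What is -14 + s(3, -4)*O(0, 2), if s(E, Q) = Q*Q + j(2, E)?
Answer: -14 + 14*√2 ≈ 5.7990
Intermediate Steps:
s(E, Q) = -2 + Q² (s(E, Q) = Q*Q - 2 = Q² - 2 = -2 + Q²)
-14 + s(3, -4)*O(0, 2) = -14 + (-2 + (-4)²)*√(2 + 0) = -14 + (-2 + 16)*√2 = -14 + 14*√2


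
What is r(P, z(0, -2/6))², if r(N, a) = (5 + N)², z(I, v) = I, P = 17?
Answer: 234256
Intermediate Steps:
r(P, z(0, -2/6))² = ((5 + 17)²)² = (22²)² = 484² = 234256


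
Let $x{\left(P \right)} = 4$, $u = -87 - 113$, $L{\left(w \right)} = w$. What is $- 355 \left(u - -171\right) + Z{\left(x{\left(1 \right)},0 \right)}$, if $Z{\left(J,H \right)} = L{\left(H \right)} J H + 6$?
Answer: $10301$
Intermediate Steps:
$u = -200$
$Z{\left(J,H \right)} = 6 + J H^{2}$ ($Z{\left(J,H \right)} = H J H + 6 = J H^{2} + 6 = 6 + J H^{2}$)
$- 355 \left(u - -171\right) + Z{\left(x{\left(1 \right)},0 \right)} = - 355 \left(-200 - -171\right) + \left(6 + 4 \cdot 0^{2}\right) = - 355 \left(-200 + 171\right) + \left(6 + 4 \cdot 0\right) = \left(-355\right) \left(-29\right) + \left(6 + 0\right) = 10295 + 6 = 10301$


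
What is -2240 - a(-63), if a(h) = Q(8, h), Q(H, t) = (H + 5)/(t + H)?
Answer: -123187/55 ≈ -2239.8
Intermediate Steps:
Q(H, t) = (5 + H)/(H + t)
a(h) = 13/(8 + h) (a(h) = (5 + 8)/(8 + h) = 13/(8 + h))
-2240 - a(-63) = -2240 - 13/(8 - 63) = -2240 - 13/(-55) = -2240 - 13*(-1)/55 = -2240 - 1*(-13/55) = -2240 + 13/55 = -123187/55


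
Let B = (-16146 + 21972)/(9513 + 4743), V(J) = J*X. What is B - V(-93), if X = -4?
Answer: -882901/2376 ≈ -371.59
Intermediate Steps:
V(J) = -4*J (V(J) = J*(-4) = -4*J)
B = 971/2376 (B = 5826/14256 = 5826*(1/14256) = 971/2376 ≈ 0.40867)
B - V(-93) = 971/2376 - (-4)*(-93) = 971/2376 - 1*372 = 971/2376 - 372 = -882901/2376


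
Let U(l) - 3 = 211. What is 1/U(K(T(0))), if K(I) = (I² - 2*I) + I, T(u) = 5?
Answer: 1/214 ≈ 0.0046729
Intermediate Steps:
K(I) = I² - I
U(l) = 214 (U(l) = 3 + 211 = 214)
1/U(K(T(0))) = 1/214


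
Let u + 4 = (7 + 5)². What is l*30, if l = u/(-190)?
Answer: -420/19 ≈ -22.105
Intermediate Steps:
u = 140 (u = -4 + (7 + 5)² = -4 + 12² = -4 + 144 = 140)
l = -14/19 (l = 140/(-190) = 140*(-1/190) = -14/19 ≈ -0.73684)
l*30 = -14/19*30 = -420/19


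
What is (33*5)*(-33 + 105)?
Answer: 11880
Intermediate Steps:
(33*5)*(-33 + 105) = 165*72 = 11880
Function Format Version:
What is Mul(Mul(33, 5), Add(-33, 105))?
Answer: 11880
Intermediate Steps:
Mul(Mul(33, 5), Add(-33, 105)) = Mul(165, 72) = 11880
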